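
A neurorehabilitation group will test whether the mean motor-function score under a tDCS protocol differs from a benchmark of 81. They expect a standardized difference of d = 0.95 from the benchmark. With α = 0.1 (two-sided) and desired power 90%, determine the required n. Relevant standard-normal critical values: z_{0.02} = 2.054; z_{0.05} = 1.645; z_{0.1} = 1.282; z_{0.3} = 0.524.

For a one-sample test: n = ((z_{α/2} + z_β) / d)².
z_{α/2} + z_β = 1.645 + 1.282 = 2.927.
n = (2.927 / 0.95)² = 3.081² = 9.49.
Round up.

n = 10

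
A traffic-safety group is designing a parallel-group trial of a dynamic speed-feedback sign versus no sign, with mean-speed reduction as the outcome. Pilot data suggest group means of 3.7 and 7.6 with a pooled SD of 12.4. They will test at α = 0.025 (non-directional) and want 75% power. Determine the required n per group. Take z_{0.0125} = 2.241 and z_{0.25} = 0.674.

Cohen's d = |M₁ − M₂| / SD_pooled = |3.7 − 7.6| / 12.4 = 3.9 / 12.4 = 0.315.
For two independent groups with equal n: n = 2·((z_{α/2} + z_β) / d)².
z_{α/2} + z_β = 2.241 + 0.674 = 2.915.
n = 2 × (2.915 / 0.315)² = 2 × 9.254² = 2 × 85.64 = 171.3.
Round up to the next whole participant.

n = 172 per group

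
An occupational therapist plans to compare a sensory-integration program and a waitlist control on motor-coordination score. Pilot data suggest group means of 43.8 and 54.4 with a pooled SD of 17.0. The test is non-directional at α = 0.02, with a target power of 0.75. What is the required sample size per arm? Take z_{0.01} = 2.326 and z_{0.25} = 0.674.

n = 47 per group

Cohen's d = |M₁ − M₂| / SD_pooled = |43.8 − 54.4| / 17.0 = 10.6 / 17.0 = 0.624.
For two independent groups with equal n: n = 2·((z_{α/2} + z_β) / d)².
z_{α/2} + z_β = 2.326 + 0.674 = 3.000.
n = 2 × (3.000 / 0.624)² = 2 × 4.808² = 2 × 23.11 = 46.2.
Round up to the next whole participant.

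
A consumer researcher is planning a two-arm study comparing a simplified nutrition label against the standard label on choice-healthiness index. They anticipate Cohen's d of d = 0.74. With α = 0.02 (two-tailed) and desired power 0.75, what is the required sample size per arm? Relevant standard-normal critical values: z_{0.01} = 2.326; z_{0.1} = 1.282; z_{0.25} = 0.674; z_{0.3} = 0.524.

For two independent groups with equal n: n = 2·((z_{α/2} + z_β) / d)².
z_{α/2} + z_β = 2.326 + 0.674 = 3.000.
n = 2 × (3.000 / 0.74)² = 2 × 4.054² = 2 × 16.44 = 32.9.
Round up to the next whole participant.

n = 33 per group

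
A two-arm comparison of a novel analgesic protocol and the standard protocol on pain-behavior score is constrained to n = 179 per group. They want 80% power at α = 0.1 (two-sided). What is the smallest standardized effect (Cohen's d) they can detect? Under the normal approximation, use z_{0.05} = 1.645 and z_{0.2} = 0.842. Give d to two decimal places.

For two independent groups of n = 179 each: d_min = (z_{α/2} + z_β)·√(2/n).
z-sum = 1.645 + 0.842 = 2.487.
d_min = 2.487 × √(2/179) = 2.487 × 0.1057 = 0.263.

d_min ≈ 0.26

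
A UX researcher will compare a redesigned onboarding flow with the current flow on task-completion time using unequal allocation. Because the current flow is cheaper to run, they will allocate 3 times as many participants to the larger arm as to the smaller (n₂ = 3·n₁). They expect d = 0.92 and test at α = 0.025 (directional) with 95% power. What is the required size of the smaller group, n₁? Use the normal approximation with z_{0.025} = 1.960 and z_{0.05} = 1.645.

n₁ = 21

With allocation ratio k = n₂/n₁ = 3, Var(x̄₁−x̄₂) = σ²(1/n₁ + 1/(k·n₁)) = σ²·(k+1)/(k·n₁).
So n₁ = (1 + 1/k)·((z_{α} + z_β)/d)² = 1.333 × (3.605/0.92)².
n₁ = 1.333 × 15.35 = 20.5.
Round up: n₁ = 21, giving n₂ = 3 × 21 = 63.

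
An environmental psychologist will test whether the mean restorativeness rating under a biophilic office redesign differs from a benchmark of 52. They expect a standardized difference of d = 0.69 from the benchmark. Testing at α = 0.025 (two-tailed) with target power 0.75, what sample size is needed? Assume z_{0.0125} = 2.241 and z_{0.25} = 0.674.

n = 18

For a one-sample test: n = ((z_{α/2} + z_β) / d)².
z_{α/2} + z_β = 2.241 + 0.674 = 2.915.
n = (2.915 / 0.69)² = 4.225² = 17.85.
Round up.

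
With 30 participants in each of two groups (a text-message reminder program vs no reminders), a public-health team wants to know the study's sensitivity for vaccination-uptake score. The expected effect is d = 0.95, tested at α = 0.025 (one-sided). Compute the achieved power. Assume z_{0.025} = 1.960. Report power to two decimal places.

power ≈ 0.96

For two equal groups, power = Φ(d·√(n/2) − z_{α}).
d·√(n/2) = 0.95 × √(30/2) = 0.95 × 3.873 = 3.679.
z_β = 3.679 − 1.960 = 1.719.
Power = Φ(1.719) = 0.957.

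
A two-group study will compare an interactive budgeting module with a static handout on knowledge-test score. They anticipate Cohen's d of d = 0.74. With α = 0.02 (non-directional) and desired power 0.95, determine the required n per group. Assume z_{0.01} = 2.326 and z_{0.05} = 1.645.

n = 58 per group

For two independent groups with equal n: n = 2·((z_{α/2} + z_β) / d)².
z_{α/2} + z_β = 2.326 + 1.645 = 3.971.
n = 2 × (3.971 / 0.74)² = 2 × 5.366² = 2 × 28.80 = 57.6.
Round up to the next whole participant.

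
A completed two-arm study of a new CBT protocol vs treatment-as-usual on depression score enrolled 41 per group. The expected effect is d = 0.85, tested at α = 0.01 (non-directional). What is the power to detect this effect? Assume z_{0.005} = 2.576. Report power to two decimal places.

power ≈ 0.90

For two equal groups, power = Φ(d·√(n/2) − z_{α/2}).
d·√(n/2) = 0.85 × √(41/2) = 0.85 × 4.528 = 3.849.
z_β = 3.849 − 2.576 = 1.273.
Power = Φ(1.273) = 0.898.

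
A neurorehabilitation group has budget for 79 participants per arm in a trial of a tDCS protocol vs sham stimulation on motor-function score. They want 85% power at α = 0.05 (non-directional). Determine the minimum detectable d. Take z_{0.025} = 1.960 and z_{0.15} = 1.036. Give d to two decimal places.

For two independent groups of n = 79 each: d_min = (z_{α/2} + z_β)·√(2/n).
z-sum = 1.960 + 1.036 = 2.996.
d_min = 2.996 × √(2/79) = 2.996 × 0.1591 = 0.477.

d_min ≈ 0.48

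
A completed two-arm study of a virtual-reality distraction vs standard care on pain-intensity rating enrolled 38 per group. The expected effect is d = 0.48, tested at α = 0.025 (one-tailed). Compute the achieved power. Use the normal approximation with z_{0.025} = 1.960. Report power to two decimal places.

For two equal groups, power = Φ(d·√(n/2) − z_{α}).
d·√(n/2) = 0.48 × √(38/2) = 0.48 × 4.359 = 2.092.
z_β = 2.092 − 1.960 = 0.132.
Power = Φ(0.132) = 0.553.

power ≈ 0.55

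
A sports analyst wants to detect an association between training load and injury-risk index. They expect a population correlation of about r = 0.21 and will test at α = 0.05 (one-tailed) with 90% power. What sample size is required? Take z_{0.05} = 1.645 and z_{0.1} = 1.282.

Fisher's z: C = ½·ln((1+r)/(1−r)) = ½·ln(1.5316) = 0.2132.
n = ((z_{α} + z_β)/C)² + 3.
(1.645 + 1.282) / 0.2132 = 2.927 / 0.2132 = 13.729.
n = 13.729² + 3 = 188.48 + 3 = 191.5.
Round up.

n = 192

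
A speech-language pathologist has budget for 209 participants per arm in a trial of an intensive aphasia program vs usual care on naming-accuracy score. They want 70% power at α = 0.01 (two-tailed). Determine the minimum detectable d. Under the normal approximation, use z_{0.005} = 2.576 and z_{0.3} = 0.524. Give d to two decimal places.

d_min ≈ 0.30

For two independent groups of n = 209 each: d_min = (z_{α/2} + z_β)·√(2/n).
z-sum = 2.576 + 0.524 = 3.100.
d_min = 3.100 × √(2/209) = 3.100 × 0.0978 = 0.303.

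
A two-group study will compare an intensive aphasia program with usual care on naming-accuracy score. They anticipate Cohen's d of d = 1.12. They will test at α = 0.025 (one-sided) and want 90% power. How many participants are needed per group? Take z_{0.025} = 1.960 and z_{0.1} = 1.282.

n = 17 per group

For two independent groups with equal n: n = 2·((z_{α} + z_β) / d)².
z_{α} + z_β = 1.960 + 1.282 = 3.242.
n = 2 × (3.242 / 1.12)² = 2 × 2.895² = 2 × 8.38 = 16.8.
Round up to the next whole participant.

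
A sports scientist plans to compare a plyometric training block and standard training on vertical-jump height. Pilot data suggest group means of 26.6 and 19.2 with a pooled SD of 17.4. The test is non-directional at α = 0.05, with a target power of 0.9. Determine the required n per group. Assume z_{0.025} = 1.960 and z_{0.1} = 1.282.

n = 117 per group

Cohen's d = |M₁ − M₂| / SD_pooled = |26.6 − 19.2| / 17.4 = 7.4 / 17.4 = 0.425.
For two independent groups with equal n: n = 2·((z_{α/2} + z_β) / d)².
z_{α/2} + z_β = 1.960 + 1.282 = 3.242.
n = 2 × (3.242 / 0.425)² = 2 × 7.628² = 2 × 58.19 = 116.4.
Round up to the next whole participant.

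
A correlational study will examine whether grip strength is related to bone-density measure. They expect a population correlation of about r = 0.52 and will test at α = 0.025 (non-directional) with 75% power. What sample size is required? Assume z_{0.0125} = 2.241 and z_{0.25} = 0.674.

n = 29

Fisher's z: C = ½·ln((1+r)/(1−r)) = ½·ln(3.1667) = 0.5763.
n = ((z_{α/2} + z_β)/C)² + 3.
(2.241 + 0.674) / 0.5763 = 2.915 / 0.5763 = 5.058.
n = 5.058² + 3 = 25.58 + 3 = 28.6.
Round up.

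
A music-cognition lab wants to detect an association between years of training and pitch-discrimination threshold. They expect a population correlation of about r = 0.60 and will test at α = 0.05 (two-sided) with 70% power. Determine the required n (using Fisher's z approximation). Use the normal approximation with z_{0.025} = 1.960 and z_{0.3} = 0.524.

Fisher's z: C = ½·ln((1+r)/(1−r)) = ½·ln(4.0000) = 0.6931.
n = ((z_{α/2} + z_β)/C)² + 3.
(1.960 + 0.524) / 0.6931 = 2.484 / 0.6931 = 3.584.
n = 3.584² + 3 = 12.84 + 3 = 15.8.
Round up.

n = 16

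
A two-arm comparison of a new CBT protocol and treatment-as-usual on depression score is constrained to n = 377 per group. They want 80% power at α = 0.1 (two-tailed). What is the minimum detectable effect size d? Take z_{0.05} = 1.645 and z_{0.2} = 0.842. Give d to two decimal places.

d_min ≈ 0.18

For two independent groups of n = 377 each: d_min = (z_{α/2} + z_β)·√(2/n).
z-sum = 1.645 + 0.842 = 2.487.
d_min = 2.487 × √(2/377) = 2.487 × 0.0728 = 0.181.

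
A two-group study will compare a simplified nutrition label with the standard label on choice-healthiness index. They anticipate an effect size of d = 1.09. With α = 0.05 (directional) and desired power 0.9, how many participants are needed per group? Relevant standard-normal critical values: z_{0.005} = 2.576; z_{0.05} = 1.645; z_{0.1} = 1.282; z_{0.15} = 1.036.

n = 15 per group

For two independent groups with equal n: n = 2·((z_{α} + z_β) / d)².
z_{α} + z_β = 1.645 + 1.282 = 2.927.
n = 2 × (2.927 / 1.09)² = 2 × 2.685² = 2 × 7.21 = 14.4.
Round up to the next whole participant.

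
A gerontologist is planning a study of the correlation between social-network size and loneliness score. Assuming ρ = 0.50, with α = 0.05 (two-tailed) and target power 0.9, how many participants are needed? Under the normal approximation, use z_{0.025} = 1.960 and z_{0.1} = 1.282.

Fisher's z: C = ½·ln((1+r)/(1−r)) = ½·ln(3.0000) = 0.5493.
n = ((z_{α/2} + z_β)/C)² + 3.
(1.960 + 1.282) / 0.5493 = 3.242 / 0.5493 = 5.902.
n = 5.902² + 3 = 34.83 + 3 = 37.8.
Round up.

n = 38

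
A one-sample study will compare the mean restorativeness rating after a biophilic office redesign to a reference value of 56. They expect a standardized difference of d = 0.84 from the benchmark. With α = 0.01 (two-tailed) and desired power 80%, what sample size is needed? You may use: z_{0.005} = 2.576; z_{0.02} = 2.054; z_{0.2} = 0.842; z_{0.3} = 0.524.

For a one-sample test: n = ((z_{α/2} + z_β) / d)².
z_{α/2} + z_β = 2.576 + 0.842 = 3.418.
n = (3.418 / 0.84)² = 4.069² = 16.56.
Round up.

n = 17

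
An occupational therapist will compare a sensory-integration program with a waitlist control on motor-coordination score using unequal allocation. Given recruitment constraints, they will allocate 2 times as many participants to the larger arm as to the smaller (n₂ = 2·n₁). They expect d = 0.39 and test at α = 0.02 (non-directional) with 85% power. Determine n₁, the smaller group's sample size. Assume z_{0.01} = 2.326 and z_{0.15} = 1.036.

n₁ = 112

With allocation ratio k = n₂/n₁ = 2, Var(x̄₁−x̄₂) = σ²(1/n₁ + 1/(k·n₁)) = σ²·(k+1)/(k·n₁).
So n₁ = (1 + 1/k)·((z_{α/2} + z_β)/d)² = 1.500 × (3.362/0.39)².
n₁ = 1.500 × 74.31 = 111.5.
Round up: n₁ = 112, giving n₂ = 2 × 112 = 224.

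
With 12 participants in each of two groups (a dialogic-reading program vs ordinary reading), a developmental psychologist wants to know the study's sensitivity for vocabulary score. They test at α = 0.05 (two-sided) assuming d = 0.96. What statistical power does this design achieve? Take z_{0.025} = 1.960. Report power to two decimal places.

power ≈ 0.65

For two equal groups, power = Φ(d·√(n/2) − z_{α/2}).
d·√(n/2) = 0.96 × √(12/2) = 0.96 × 2.449 = 2.352.
z_β = 2.352 − 1.960 = 0.392.
Power = Φ(0.392) = 0.652.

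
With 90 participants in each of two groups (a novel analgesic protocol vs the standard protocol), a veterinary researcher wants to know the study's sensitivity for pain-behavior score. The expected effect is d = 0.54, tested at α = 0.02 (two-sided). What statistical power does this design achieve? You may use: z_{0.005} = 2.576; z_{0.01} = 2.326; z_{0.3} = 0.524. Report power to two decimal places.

power ≈ 0.90

For two equal groups, power = Φ(d·√(n/2) − z_{α/2}).
d·√(n/2) = 0.54 × √(90/2) = 0.54 × 6.708 = 3.622.
z_β = 3.622 − 2.326 = 1.296.
Power = Φ(1.296) = 0.903.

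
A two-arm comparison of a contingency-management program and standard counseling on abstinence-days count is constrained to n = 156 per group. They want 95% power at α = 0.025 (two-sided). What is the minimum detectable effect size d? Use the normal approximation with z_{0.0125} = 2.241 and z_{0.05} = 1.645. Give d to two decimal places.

d_min ≈ 0.44

For two independent groups of n = 156 each: d_min = (z_{α/2} + z_β)·√(2/n).
z-sum = 2.241 + 1.645 = 3.886.
d_min = 3.886 × √(2/156) = 3.886 × 0.1132 = 0.440.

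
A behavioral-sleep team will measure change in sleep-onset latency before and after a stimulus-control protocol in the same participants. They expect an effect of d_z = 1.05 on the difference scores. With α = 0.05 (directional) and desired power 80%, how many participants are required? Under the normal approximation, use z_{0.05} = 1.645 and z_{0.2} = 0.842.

For a paired (one-sample on differences) test: n = ((z_{α} + z_β) / d)².
z_{α} + z_β = 1.645 + 0.842 = 2.487.
n = (2.487 / 1.05)² = 2.369² = 5.61.
Round up.

n = 6 pairs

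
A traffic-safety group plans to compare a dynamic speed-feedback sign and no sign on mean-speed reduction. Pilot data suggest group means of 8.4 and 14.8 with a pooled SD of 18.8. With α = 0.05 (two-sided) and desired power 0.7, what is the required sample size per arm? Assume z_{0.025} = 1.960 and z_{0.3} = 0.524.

Cohen's d = |M₁ − M₂| / SD_pooled = |8.4 − 14.8| / 18.8 = 6.4 / 18.8 = 0.340.
For two independent groups with equal n: n = 2·((z_{α/2} + z_β) / d)².
z_{α/2} + z_β = 1.960 + 0.524 = 2.484.
n = 2 × (2.484 / 0.340)² = 2 × 7.306² = 2 × 53.38 = 106.8.
Round up to the next whole participant.

n = 107 per group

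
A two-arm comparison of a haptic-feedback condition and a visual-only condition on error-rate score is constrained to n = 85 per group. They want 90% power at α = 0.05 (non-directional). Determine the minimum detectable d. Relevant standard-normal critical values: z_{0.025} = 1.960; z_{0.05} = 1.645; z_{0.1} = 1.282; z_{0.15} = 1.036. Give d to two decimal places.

For two independent groups of n = 85 each: d_min = (z_{α/2} + z_β)·√(2/n).
z-sum = 1.960 + 1.282 = 3.242.
d_min = 3.242 × √(2/85) = 3.242 × 0.1534 = 0.497.

d_min ≈ 0.50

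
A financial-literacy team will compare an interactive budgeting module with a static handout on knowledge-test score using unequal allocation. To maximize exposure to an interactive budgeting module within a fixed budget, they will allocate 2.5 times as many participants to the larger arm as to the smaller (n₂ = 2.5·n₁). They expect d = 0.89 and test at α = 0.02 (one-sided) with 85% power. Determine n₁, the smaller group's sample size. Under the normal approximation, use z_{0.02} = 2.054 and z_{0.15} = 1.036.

With allocation ratio k = n₂/n₁ = 2.5, Var(x̄₁−x̄₂) = σ²(1/n₁ + 1/(k·n₁)) = σ²·(k+1)/(k·n₁).
So n₁ = (1 + 1/k)·((z_{α} + z_β)/d)² = 1.400 × (3.090/0.89)².
n₁ = 1.400 × 12.05 = 16.9.
Round up: n₁ = 17, giving n₂ = ⌈2.5 × 17⌉ = ⌈42.5⌉ = 43.

n₁ = 17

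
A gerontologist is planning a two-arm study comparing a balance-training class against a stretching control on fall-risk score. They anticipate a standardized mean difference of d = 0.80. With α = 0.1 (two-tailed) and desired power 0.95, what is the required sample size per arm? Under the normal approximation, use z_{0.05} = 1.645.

n = 34 per group

For two independent groups with equal n: n = 2·((z_{α/2} + z_β) / d)².
z_{α/2} + z_β = 1.645 + 1.645 = 3.290.
n = 2 × (3.290 / 0.80)² = 2 × 4.112² = 2 × 16.91 = 33.8.
Round up to the next whole participant.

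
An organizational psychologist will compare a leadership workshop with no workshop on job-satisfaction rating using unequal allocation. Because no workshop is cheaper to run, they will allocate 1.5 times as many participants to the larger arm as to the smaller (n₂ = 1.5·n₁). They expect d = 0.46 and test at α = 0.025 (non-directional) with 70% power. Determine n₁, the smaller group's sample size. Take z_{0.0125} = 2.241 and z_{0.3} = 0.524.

n₁ = 61

With allocation ratio k = n₂/n₁ = 1.5, Var(x̄₁−x̄₂) = σ²(1/n₁ + 1/(k·n₁)) = σ²·(k+1)/(k·n₁).
So n₁ = (1 + 1/k)·((z_{α/2} + z_β)/d)² = 1.667 × (2.765/0.46)².
n₁ = 1.667 × 36.13 = 60.2.
Round up: n₁ = 61, giving n₂ = ⌈1.5 × 61⌉ = ⌈91.5⌉ = 92.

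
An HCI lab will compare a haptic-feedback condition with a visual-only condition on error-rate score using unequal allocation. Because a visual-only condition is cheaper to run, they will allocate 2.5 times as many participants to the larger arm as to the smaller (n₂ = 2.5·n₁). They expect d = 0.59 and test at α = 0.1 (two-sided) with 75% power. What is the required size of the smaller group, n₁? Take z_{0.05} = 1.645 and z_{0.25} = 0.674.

n₁ = 22

With allocation ratio k = n₂/n₁ = 2.5, Var(x̄₁−x̄₂) = σ²(1/n₁ + 1/(k·n₁)) = σ²·(k+1)/(k·n₁).
So n₁ = (1 + 1/k)·((z_{α/2} + z_β)/d)² = 1.400 × (2.319/0.59)².
n₁ = 1.400 × 15.45 = 21.6.
Round up: n₁ = 22, giving n₂ = 2.5 × 22 = 55.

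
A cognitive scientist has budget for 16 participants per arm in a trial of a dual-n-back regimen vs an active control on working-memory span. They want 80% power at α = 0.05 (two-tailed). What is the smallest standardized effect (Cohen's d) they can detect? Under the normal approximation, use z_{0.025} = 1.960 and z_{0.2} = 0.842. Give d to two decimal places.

d_min ≈ 0.99

For two independent groups of n = 16 each: d_min = (z_{α/2} + z_β)·√(2/n).
z-sum = 1.960 + 0.842 = 2.802.
d_min = 2.802 × √(2/16) = 2.802 × 0.3536 = 0.991.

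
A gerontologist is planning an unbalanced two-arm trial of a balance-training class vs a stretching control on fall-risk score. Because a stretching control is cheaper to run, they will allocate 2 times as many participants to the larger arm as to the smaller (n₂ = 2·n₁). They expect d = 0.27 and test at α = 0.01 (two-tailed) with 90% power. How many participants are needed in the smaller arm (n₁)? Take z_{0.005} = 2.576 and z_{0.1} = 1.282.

n₁ = 307

With allocation ratio k = n₂/n₁ = 2, Var(x̄₁−x̄₂) = σ²(1/n₁ + 1/(k·n₁)) = σ²·(k+1)/(k·n₁).
So n₁ = (1 + 1/k)·((z_{α/2} + z_β)/d)² = 1.500 × (3.858/0.27)².
n₁ = 1.500 × 204.17 = 306.3.
Round up: n₁ = 307, giving n₂ = 2 × 307 = 614.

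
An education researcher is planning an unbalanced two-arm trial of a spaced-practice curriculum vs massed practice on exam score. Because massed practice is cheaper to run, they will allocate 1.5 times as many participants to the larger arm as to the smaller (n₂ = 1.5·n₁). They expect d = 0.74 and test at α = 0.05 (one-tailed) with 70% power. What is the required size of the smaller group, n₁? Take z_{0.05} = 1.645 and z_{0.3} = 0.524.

n₁ = 15

With allocation ratio k = n₂/n₁ = 1.5, Var(x̄₁−x̄₂) = σ²(1/n₁ + 1/(k·n₁)) = σ²·(k+1)/(k·n₁).
So n₁ = (1 + 1/k)·((z_{α} + z_β)/d)² = 1.667 × (2.169/0.74)².
n₁ = 1.667 × 8.59 = 14.3.
Round up: n₁ = 15, giving n₂ = ⌈1.5 × 15⌉ = ⌈22.5⌉ = 23.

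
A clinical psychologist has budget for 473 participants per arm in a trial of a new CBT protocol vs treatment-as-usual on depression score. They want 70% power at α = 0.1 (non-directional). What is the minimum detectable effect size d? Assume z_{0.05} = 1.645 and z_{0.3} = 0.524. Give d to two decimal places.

For two independent groups of n = 473 each: d_min = (z_{α/2} + z_β)·√(2/n).
z-sum = 1.645 + 0.524 = 2.169.
d_min = 2.169 × √(2/473) = 2.169 × 0.0650 = 0.141.

d_min ≈ 0.14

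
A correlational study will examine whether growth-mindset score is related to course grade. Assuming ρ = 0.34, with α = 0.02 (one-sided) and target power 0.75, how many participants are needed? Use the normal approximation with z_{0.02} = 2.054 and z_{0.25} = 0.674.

n = 63

Fisher's z: C = ½·ln((1+r)/(1−r)) = ½·ln(2.0303) = 0.3541.
n = ((z_{α} + z_β)/C)² + 3.
(2.054 + 0.674) / 0.3541 = 2.728 / 0.3541 = 7.704.
n = 7.704² + 3 = 59.35 + 3 = 62.4.
Round up.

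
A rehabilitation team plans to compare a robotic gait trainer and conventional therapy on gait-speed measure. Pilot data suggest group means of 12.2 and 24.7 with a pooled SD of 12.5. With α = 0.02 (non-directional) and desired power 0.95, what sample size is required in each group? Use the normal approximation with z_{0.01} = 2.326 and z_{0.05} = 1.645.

Cohen's d = |M₁ − M₂| / SD_pooled = |12.2 − 24.7| / 12.5 = 12.5 / 12.5 = 1.000.
For two independent groups with equal n: n = 2·((z_{α/2} + z_β) / d)².
z_{α/2} + z_β = 2.326 + 1.645 = 3.971.
n = 2 × (3.971 / 1.000)² = 2 × 3.971² = 2 × 15.77 = 31.5.
Round up to the next whole participant.

n = 32 per group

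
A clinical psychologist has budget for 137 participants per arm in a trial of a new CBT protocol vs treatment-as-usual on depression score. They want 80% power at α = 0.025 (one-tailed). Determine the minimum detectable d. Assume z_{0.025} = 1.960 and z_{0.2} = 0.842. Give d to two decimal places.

For two independent groups of n = 137 each: d_min = (z_{α} + z_β)·√(2/n).
z-sum = 1.960 + 0.842 = 2.802.
d_min = 2.802 × √(2/137) = 2.802 × 0.1208 = 0.339.

d_min ≈ 0.34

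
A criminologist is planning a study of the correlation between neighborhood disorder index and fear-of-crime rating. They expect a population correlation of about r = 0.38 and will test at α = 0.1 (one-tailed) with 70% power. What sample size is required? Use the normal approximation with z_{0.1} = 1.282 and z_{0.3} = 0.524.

n = 24

Fisher's z: C = ½·ln((1+r)/(1−r)) = ½·ln(2.2258) = 0.4001.
n = ((z_{α} + z_β)/C)² + 3.
(1.282 + 0.524) / 0.4001 = 1.806 / 0.4001 = 4.514.
n = 4.514² + 3 = 20.38 + 3 = 23.4.
Round up.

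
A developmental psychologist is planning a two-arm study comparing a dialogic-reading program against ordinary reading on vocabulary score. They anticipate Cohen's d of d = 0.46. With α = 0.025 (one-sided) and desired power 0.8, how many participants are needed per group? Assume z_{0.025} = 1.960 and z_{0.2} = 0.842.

For two independent groups with equal n: n = 2·((z_{α} + z_β) / d)².
z_{α} + z_β = 1.960 + 0.842 = 2.802.
n = 2 × (2.802 / 0.46)² = 2 × 6.091² = 2 × 37.10 = 74.2.
Round up to the next whole participant.

n = 75 per group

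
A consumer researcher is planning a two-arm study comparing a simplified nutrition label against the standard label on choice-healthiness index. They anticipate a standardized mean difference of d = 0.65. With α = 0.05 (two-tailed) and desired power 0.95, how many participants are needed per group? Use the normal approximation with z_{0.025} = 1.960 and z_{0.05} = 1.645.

n = 62 per group

For two independent groups with equal n: n = 2·((z_{α/2} + z_β) / d)².
z_{α/2} + z_β = 1.960 + 1.645 = 3.605.
n = 2 × (3.605 / 0.65)² = 2 × 5.546² = 2 × 30.76 = 61.5.
Round up to the next whole participant.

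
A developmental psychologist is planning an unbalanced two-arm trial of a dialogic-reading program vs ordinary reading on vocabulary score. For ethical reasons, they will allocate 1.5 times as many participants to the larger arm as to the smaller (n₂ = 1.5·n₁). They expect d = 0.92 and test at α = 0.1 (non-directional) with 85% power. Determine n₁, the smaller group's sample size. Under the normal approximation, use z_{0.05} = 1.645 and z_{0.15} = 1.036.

n₁ = 15

With allocation ratio k = n₂/n₁ = 1.5, Var(x̄₁−x̄₂) = σ²(1/n₁ + 1/(k·n₁)) = σ²·(k+1)/(k·n₁).
So n₁ = (1 + 1/k)·((z_{α/2} + z_β)/d)² = 1.667 × (2.681/0.92)².
n₁ = 1.667 × 8.49 = 14.2.
Round up: n₁ = 15, giving n₂ = ⌈1.5 × 15⌉ = ⌈22.5⌉ = 23.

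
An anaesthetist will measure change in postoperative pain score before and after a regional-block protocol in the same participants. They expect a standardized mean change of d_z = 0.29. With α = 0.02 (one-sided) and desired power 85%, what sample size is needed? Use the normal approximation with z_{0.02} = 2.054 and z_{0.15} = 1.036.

For a paired (one-sample on differences) test: n = ((z_{α} + z_β) / d)².
z_{α} + z_β = 2.054 + 1.036 = 3.090.
n = (3.090 / 0.29)² = 10.655² = 113.53.
Round up.

n = 114 pairs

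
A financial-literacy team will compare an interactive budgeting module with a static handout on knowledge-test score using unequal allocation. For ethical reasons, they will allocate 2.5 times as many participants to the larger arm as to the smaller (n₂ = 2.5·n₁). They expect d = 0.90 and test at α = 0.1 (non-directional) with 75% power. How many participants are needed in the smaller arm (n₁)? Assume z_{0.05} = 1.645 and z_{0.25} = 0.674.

n₁ = 10

With allocation ratio k = n₂/n₁ = 2.5, Var(x̄₁−x̄₂) = σ²(1/n₁ + 1/(k·n₁)) = σ²·(k+1)/(k·n₁).
So n₁ = (1 + 1/k)·((z_{α/2} + z_β)/d)² = 1.400 × (2.319/0.90)².
n₁ = 1.400 × 6.64 = 9.3.
Round up: n₁ = 10, giving n₂ = 2.5 × 10 = 25.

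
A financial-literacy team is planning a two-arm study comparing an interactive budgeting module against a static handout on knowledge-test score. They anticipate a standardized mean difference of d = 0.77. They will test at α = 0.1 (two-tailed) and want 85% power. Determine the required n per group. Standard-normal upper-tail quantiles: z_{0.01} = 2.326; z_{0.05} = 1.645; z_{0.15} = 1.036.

n = 25 per group

For two independent groups with equal n: n = 2·((z_{α/2} + z_β) / d)².
z_{α/2} + z_β = 1.645 + 1.036 = 2.681.
n = 2 × (2.681 / 0.77)² = 2 × 3.482² = 2 × 12.12 = 24.2.
Round up to the next whole participant.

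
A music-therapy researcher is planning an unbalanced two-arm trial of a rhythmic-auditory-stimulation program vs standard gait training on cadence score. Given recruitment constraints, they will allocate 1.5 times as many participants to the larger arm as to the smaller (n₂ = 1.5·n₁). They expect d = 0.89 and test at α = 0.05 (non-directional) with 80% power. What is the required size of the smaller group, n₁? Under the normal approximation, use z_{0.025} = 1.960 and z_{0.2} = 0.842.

With allocation ratio k = n₂/n₁ = 1.5, Var(x̄₁−x̄₂) = σ²(1/n₁ + 1/(k·n₁)) = σ²·(k+1)/(k·n₁).
So n₁ = (1 + 1/k)·((z_{α/2} + z_β)/d)² = 1.667 × (2.802/0.89)².
n₁ = 1.667 × 9.91 = 16.5.
Round up: n₁ = 17, giving n₂ = ⌈1.5 × 17⌉ = ⌈25.5⌉ = 26.

n₁ = 17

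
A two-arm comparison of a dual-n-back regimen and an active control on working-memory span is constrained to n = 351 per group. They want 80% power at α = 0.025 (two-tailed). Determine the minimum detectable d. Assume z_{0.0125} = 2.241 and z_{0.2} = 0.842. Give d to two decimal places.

d_min ≈ 0.23

For two independent groups of n = 351 each: d_min = (z_{α/2} + z_β)·√(2/n).
z-sum = 2.241 + 0.842 = 3.083.
d_min = 3.083 × √(2/351) = 3.083 × 0.0755 = 0.233.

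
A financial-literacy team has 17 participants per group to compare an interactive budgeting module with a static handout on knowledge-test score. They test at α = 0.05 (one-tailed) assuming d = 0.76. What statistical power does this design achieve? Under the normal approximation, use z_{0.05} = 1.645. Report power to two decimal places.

For two equal groups, power = Φ(d·√(n/2) − z_{α}).
d·√(n/2) = 0.76 × √(17/2) = 0.76 × 2.915 = 2.216.
z_β = 2.216 − 1.645 = 0.571.
Power = Φ(0.571) = 0.716.

power ≈ 0.72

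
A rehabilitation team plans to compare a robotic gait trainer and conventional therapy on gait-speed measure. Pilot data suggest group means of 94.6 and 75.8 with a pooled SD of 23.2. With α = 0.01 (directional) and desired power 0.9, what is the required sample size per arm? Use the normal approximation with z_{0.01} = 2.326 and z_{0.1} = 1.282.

n = 40 per group

Cohen's d = |M₁ − M₂| / SD_pooled = |94.6 − 75.8| / 23.2 = 18.8 / 23.2 = 0.810.
For two independent groups with equal n: n = 2·((z_{α} + z_β) / d)².
z_{α} + z_β = 2.326 + 1.282 = 3.608.
n = 2 × (3.608 / 0.810)² = 2 × 4.454² = 2 × 19.84 = 39.7.
Round up to the next whole participant.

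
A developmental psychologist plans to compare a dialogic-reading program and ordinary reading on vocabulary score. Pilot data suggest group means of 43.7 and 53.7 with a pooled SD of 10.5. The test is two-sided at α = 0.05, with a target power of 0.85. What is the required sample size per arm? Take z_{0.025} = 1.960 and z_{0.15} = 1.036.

Cohen's d = |M₁ − M₂| / SD_pooled = |43.7 − 53.7| / 10.5 = 10.0 / 10.5 = 0.952.
For two independent groups with equal n: n = 2·((z_{α/2} + z_β) / d)².
z_{α/2} + z_β = 1.960 + 1.036 = 2.996.
n = 2 × (2.996 / 0.952)² = 2 × 3.147² = 2 × 9.90 = 19.8.
Round up to the next whole participant.

n = 20 per group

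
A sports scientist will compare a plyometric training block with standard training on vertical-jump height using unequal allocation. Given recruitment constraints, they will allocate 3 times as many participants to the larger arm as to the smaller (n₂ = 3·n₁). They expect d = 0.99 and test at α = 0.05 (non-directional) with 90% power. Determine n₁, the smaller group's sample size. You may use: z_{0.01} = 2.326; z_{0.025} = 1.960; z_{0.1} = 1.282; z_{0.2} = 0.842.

With allocation ratio k = n₂/n₁ = 3, Var(x̄₁−x̄₂) = σ²(1/n₁ + 1/(k·n₁)) = σ²·(k+1)/(k·n₁).
So n₁ = (1 + 1/k)·((z_{α/2} + z_β)/d)² = 1.333 × (3.242/0.99)².
n₁ = 1.333 × 10.72 = 14.3.
Round up: n₁ = 15, giving n₂ = 3 × 15 = 45.

n₁ = 15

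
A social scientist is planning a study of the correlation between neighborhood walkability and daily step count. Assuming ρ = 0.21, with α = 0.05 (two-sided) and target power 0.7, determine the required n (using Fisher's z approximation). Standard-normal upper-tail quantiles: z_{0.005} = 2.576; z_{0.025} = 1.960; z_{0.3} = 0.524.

Fisher's z: C = ½·ln((1+r)/(1−r)) = ½·ln(1.5316) = 0.2132.
n = ((z_{α/2} + z_β)/C)² + 3.
(1.960 + 0.524) / 0.2132 = 2.484 / 0.2132 = 11.651.
n = 11.651² + 3 = 135.75 + 3 = 138.7.
Round up.

n = 139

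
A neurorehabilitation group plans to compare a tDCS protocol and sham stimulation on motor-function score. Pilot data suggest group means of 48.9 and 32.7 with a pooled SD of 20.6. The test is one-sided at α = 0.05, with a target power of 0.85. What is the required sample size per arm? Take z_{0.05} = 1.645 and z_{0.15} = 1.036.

n = 24 per group

Cohen's d = |M₁ − M₂| / SD_pooled = |48.9 − 32.7| / 20.6 = 16.2 / 20.6 = 0.786.
For two independent groups with equal n: n = 2·((z_{α} + z_β) / d)².
z_{α} + z_β = 1.645 + 1.036 = 2.681.
n = 2 × (2.681 / 0.786)² = 2 × 3.411² = 2 × 11.63 = 23.3.
Round up to the next whole participant.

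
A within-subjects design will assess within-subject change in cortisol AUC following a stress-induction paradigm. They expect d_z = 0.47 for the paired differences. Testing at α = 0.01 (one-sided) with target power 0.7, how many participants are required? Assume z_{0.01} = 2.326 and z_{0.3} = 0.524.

n = 37 pairs

For a paired (one-sample on differences) test: n = ((z_{α} + z_β) / d)².
z_{α} + z_β = 2.326 + 0.524 = 2.850.
n = (2.850 / 0.47)² = 6.064² = 36.77.
Round up.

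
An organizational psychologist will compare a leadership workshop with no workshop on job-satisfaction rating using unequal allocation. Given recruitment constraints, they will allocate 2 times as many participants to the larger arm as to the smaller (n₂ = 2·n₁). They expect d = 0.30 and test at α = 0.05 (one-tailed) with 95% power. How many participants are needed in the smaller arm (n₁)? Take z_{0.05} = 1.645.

n₁ = 181

With allocation ratio k = n₂/n₁ = 2, Var(x̄₁−x̄₂) = σ²(1/n₁ + 1/(k·n₁)) = σ²·(k+1)/(k·n₁).
So n₁ = (1 + 1/k)·((z_{α} + z_β)/d)² = 1.500 × (3.290/0.30)².
n₁ = 1.500 × 120.27 = 180.4.
Round up: n₁ = 181, giving n₂ = 2 × 181 = 362.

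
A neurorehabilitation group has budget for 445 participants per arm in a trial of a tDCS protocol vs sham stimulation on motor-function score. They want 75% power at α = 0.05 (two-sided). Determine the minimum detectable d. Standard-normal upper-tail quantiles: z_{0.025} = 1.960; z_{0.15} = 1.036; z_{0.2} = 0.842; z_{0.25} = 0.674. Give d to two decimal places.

d_min ≈ 0.18

For two independent groups of n = 445 each: d_min = (z_{α/2} + z_β)·√(2/n).
z-sum = 1.960 + 0.674 = 2.634.
d_min = 2.634 × √(2/445) = 2.634 × 0.0670 = 0.177.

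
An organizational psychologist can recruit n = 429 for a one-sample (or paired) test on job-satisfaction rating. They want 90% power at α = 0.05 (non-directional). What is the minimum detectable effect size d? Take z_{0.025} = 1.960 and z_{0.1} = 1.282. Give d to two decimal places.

For a single sample (or paired design) of n = 429: d_min = (z_{α/2} + z_β)/√n.
z-sum = 1.960 + 1.282 = 3.242.
d_min = 3.242 / √429 = 3.242 / 20.712 = 0.157.

d_min ≈ 0.16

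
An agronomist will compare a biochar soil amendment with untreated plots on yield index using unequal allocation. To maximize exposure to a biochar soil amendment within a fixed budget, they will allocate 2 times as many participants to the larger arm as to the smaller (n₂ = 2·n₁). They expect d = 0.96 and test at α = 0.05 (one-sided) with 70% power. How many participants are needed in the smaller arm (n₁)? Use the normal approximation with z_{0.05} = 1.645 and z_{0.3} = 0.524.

With allocation ratio k = n₂/n₁ = 2, Var(x̄₁−x̄₂) = σ²(1/n₁ + 1/(k·n₁)) = σ²·(k+1)/(k·n₁).
So n₁ = (1 + 1/k)·((z_{α} + z_β)/d)² = 1.500 × (2.169/0.96)².
n₁ = 1.500 × 5.10 = 7.7.
Round up: n₁ = 8, giving n₂ = 2 × 8 = 16.

n₁ = 8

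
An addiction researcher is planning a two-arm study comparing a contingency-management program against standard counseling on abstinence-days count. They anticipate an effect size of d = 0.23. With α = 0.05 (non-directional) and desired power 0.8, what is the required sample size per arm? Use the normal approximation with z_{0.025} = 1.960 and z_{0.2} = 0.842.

For two independent groups with equal n: n = 2·((z_{α/2} + z_β) / d)².
z_{α/2} + z_β = 1.960 + 0.842 = 2.802.
n = 2 × (2.802 / 0.23)² = 2 × 12.183² = 2 × 148.42 = 296.8.
Round up to the next whole participant.

n = 297 per group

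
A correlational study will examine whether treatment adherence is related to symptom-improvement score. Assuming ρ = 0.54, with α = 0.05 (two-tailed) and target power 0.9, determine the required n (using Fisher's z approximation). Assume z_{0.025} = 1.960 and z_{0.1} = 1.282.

n = 32

Fisher's z: C = ½·ln((1+r)/(1−r)) = ½·ln(3.3478) = 0.6042.
n = ((z_{α/2} + z_β)/C)² + 3.
(1.960 + 1.282) / 0.6042 = 3.242 / 0.6042 = 5.366.
n = 5.366² + 3 = 28.79 + 3 = 31.8.
Round up.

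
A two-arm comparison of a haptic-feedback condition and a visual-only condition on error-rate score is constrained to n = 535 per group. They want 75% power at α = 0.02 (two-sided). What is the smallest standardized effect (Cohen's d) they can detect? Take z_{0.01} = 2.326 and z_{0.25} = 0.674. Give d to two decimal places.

For two independent groups of n = 535 each: d_min = (z_{α/2} + z_β)·√(2/n).
z-sum = 2.326 + 0.674 = 3.000.
d_min = 3.000 × √(2/535) = 3.000 × 0.0611 = 0.183.

d_min ≈ 0.18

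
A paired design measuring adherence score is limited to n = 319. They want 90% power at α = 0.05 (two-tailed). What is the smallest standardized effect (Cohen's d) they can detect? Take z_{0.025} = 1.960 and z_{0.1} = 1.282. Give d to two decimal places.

d_min ≈ 0.18

For a single sample (or paired design) of n = 319: d_min = (z_{α/2} + z_β)/√n.
z-sum = 1.960 + 1.282 = 3.242.
d_min = 3.242 / √319 = 3.242 / 17.861 = 0.182.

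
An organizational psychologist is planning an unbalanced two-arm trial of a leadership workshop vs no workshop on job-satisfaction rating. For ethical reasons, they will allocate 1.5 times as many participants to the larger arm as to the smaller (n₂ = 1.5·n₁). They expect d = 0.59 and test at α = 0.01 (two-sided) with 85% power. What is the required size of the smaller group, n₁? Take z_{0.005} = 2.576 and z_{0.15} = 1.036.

With allocation ratio k = n₂/n₁ = 1.5, Var(x̄₁−x̄₂) = σ²(1/n₁ + 1/(k·n₁)) = σ²·(k+1)/(k·n₁).
So n₁ = (1 + 1/k)·((z_{α/2} + z_β)/d)² = 1.667 × (3.612/0.59)².
n₁ = 1.667 × 37.48 = 62.5.
Round up: n₁ = 63, giving n₂ = ⌈1.5 × 63⌉ = ⌈94.5⌉ = 95.

n₁ = 63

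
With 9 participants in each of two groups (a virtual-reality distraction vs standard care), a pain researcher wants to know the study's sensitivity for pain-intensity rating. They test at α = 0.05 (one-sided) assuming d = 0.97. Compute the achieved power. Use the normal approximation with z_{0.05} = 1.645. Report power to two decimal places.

power ≈ 0.66

For two equal groups, power = Φ(d·√(n/2) − z_{α}).
d·√(n/2) = 0.97 × √(9/2) = 0.97 × 2.121 = 2.058.
z_β = 2.058 − 1.645 = 0.413.
Power = Φ(0.413) = 0.660.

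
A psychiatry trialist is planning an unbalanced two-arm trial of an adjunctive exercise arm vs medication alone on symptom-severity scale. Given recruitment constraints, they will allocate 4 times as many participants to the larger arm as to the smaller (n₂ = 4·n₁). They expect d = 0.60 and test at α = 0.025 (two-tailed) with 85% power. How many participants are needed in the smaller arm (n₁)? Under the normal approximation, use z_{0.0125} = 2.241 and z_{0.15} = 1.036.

With allocation ratio k = n₂/n₁ = 4, Var(x̄₁−x̄₂) = σ²(1/n₁ + 1/(k·n₁)) = σ²·(k+1)/(k·n₁).
So n₁ = (1 + 1/k)·((z_{α/2} + z_β)/d)² = 1.250 × (3.277/0.60)².
n₁ = 1.250 × 29.83 = 37.3.
Round up: n₁ = 38, giving n₂ = 4 × 38 = 152.

n₁ = 38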